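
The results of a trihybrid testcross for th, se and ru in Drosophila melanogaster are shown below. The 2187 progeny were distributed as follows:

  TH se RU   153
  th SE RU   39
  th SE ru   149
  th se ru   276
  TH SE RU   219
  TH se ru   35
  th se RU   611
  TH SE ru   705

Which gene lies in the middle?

The two most frequent reciprocal classes, TH SE ru and th se RU, are the parental types, so the F1 was TH SE ru / th se RU.
The two rarest classes, TH se ru and th SE RU, are the double crossovers. Comparing them with the parentals, only the se allele has switched, so se is the middle locus and the order is ru – se – th.

se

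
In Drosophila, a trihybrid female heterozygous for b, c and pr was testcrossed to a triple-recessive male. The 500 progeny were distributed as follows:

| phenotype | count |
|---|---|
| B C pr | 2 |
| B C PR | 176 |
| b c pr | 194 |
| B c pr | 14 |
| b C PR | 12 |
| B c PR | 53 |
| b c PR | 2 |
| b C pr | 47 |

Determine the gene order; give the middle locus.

The two most frequent reciprocal classes, B C PR and b c pr, are the parental types, so the F1 was B C PR / b c pr.
The two rarest classes, B C pr and b c PR, are the double crossovers. Comparing them with the parentals, only the pr allele has switched, so pr is the middle locus and the order is b – pr – c.

pr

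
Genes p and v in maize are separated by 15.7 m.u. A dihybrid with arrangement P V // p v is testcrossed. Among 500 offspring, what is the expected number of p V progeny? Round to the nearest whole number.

A map distance of 15.7 m.u. corresponds to a recombination frequency of 0.157.
The F1 is P V / p v, so p V is a recombinant gamete class with expected frequency r/2 = 0.157/2 = 0.0785.
Expected number = 0.0785 × 500 = 39.25 ≈ 39.

39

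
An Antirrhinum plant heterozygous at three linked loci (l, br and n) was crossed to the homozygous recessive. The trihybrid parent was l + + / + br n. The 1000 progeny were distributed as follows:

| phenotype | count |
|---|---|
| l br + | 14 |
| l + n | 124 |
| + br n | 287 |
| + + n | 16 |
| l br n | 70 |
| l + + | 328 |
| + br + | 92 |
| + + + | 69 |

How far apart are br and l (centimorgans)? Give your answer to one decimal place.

16.9 centimorgans

The two rarest classes, l br + and + + n, are the double crossovers. Comparing them with the parentals, only the br allele has switched, so br is the middle locus and the order is l – br – n.
Crossovers in the l–br interval produce the single-crossover classes + + + and l br n (69 + 70 = 139) plus the double crossovers (30).
RF(l–br) = (139 + 30) / 1000 = 169/1000 = 0.1690 → 16.9 centimorgans.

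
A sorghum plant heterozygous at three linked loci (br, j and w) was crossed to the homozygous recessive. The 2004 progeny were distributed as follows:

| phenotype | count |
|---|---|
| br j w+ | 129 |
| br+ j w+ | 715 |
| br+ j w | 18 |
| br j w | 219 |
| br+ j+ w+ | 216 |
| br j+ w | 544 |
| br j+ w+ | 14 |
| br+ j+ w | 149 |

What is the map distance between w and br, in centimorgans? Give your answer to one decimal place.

15.5 centimorgans

The two most frequent reciprocal classes, br j+ w and br+ j w+, are the parental types, so the F1 was br j+ w / br+ j w+.
The two rarest classes, br j+ w+ and br+ j w, are the double crossovers. Comparing them with the parentals, only the w allele has switched, so w is the middle locus and the order is j – w – br.
Crossovers in the w–br interval produce the single-crossover classes br+ j+ w and br j w+ (149 + 129 = 278) plus the double crossovers (32).
RF(w–br) = (278 + 32) / 2004 = 310/2004 = 0.1547 → 15.5 centimorgans.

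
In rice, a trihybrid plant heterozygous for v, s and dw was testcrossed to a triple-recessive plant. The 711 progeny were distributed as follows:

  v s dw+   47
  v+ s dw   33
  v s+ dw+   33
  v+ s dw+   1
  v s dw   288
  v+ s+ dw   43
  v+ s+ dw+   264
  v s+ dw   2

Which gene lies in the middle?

s

The two most frequent reciprocal classes, v+ s+ dw+ and v s dw, are the parental types, so the F1 was v+ s+ dw+ / v s dw.
The two rarest classes, v+ s dw+ and v s+ dw, are the double crossovers. Comparing them with the parentals, only the s allele has switched, so s is the middle locus and the order is dw – s – v.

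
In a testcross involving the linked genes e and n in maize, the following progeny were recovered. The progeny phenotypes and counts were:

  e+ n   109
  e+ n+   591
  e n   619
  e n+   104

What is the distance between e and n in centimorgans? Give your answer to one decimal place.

The two most frequent classes, e+ n+ (591) and e n (619), are the parental types, so the F1 was e+ n+ / e n.
The recombinant classes are e+ n and e n+: 109 + 104 = 213.
Recombination frequency = 213/1423 = 0.1497 ≈ 15.0%, i.e. 15.0 centimorgans.

15.0 centimorgans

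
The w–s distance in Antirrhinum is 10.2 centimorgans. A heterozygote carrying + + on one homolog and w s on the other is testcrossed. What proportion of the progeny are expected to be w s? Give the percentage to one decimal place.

44.9%

A map distance of 10.2 centimorgans corresponds to a recombination frequency of 0.102.
The F1 is + + / w s, so w s is a parental gamete class with expected frequency (1 − r)/2 = 0.898/2 = 0.4490.
That is 0.4490 = 44.9% of the progeny.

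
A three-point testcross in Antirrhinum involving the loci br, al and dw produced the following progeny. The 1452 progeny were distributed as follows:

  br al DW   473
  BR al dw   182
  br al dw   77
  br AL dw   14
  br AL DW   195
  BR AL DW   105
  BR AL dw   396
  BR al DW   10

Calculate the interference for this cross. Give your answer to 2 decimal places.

The two most frequent reciprocal classes, BR AL dw and br al DW, are the parental types, so the F1 was BR AL dw / br al DW.
The two rarest classes, br AL dw and BR al DW, are the double crossovers. Comparing them with the parentals, only the br allele has switched, so br is the middle locus and the order is dw – br – al.
dw–br: (182 + 24)/1452 = 0.1419; br–al: (377 + 24)/1452 = 0.2762.
Expected DCO frequency = 0.1419 × 0.2762 ≈ 0.03919; observed = 24/1452 ≈ 0.01653.
Coefficient of coincidence = 0.01653/0.03919 ≈ 0.42; interference = 1 − 0.42 = 0.58.

0.58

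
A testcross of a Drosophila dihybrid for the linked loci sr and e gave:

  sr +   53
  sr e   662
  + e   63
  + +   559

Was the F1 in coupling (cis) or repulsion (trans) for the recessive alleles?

cis

The two most frequent classes are + + (559) and sr e (662); these are the parental (non-recombinant) types.
So the F1 carried + + on one chromosome and sr e on the other — the recessive alleles are on the same chromosome (cis / coupling).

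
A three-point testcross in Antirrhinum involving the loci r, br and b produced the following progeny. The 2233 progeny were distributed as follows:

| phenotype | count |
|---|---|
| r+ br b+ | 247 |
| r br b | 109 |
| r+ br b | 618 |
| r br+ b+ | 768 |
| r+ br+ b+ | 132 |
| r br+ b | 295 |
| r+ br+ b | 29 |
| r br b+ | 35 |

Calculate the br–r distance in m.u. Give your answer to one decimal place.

13.7 m.u.

The two most frequent reciprocal classes, r+ br b and r br+ b+, are the parental types, so the F1 was r+ br b / r br+ b+.
The two rarest classes, r+ br+ b and r br b+, are the double crossovers. Comparing them with the parentals, only the br allele has switched, so br is the middle locus and the order is b – br – r.
Crossovers in the br–r interval produce the single-crossover classes r br b and r+ br+ b+ (109 + 132 = 241) plus the double crossovers (64).
RF(br–r) = (241 + 64) / 2233 = 305/2233 = 0.1366 → 13.7 m.u.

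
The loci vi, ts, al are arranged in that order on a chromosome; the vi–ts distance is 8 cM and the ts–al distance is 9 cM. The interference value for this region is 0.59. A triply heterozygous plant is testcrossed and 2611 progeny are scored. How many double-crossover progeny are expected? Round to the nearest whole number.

Map distances give recombination frequencies of 0.080 and 0.090 for the two intervals.
With interference 0.59 (so coincidence = 0.41), expected double-crossover frequency = 0.080 × 0.090 × 0.41 = 0.00295.
Expected number = 0.00295 × 2611 = 7.71 ≈ 8.

8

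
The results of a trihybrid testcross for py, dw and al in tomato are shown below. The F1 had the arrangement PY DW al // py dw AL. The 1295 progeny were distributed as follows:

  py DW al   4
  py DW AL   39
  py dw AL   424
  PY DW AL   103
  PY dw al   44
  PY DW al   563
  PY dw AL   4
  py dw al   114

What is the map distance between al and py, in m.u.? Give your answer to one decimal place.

The two rarest classes, py DW al and PY dw AL, are the double crossovers. Comparing them with the parentals, only the py allele has switched, so py is the middle locus and the order is dw – py – al.
Crossovers in the py–al interval produce the single-crossover classes PY DW AL and py dw al (103 + 114 = 217) plus the double crossovers (8).
RF(py–al) = (217 + 8) / 1295 = 225/1295 = 0.1737 → 17.4 m.u.

17.4 m.u.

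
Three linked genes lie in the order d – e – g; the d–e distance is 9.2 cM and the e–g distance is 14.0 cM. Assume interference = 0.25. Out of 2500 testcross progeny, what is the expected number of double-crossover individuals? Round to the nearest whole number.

24

Map distances give recombination frequencies of 0.092 and 0.140 for the two intervals.
With interference 0.25 (so coincidence = 0.75), expected double-crossover frequency = 0.092 × 0.140 × 0.75 = 0.00966.
Expected number = 0.00966 × 2500 = 24.15 ≈ 24.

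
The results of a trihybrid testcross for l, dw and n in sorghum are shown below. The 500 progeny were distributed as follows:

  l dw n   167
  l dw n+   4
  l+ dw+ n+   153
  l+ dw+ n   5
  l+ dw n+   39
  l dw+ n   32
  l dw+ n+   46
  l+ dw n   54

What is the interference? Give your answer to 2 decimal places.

The two most frequent reciprocal classes, l+ dw+ n+ and l dw n, are the parental types, so the F1 was l+ dw+ n+ / l dw n.
The two rarest classes, l+ dw+ n and l dw n+, are the double crossovers. Comparing them with the parentals, only the n allele has switched, so n is the middle locus and the order is dw – n – l.
dw–n: (71 + 9)/500 = 0.1600; n–l: (100 + 9)/500 = 0.2180.
Expected DCO frequency = 0.1600 × 0.2180 ≈ 0.03488; observed = 9/500 ≈ 0.01800.
Coefficient of coincidence = 0.01800/0.03488 ≈ 0.52; interference = 1 − 0.52 = 0.48.

0.48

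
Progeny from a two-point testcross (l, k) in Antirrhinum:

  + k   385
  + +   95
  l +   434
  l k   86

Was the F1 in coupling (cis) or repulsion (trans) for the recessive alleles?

trans

The two most frequent classes are + k (385) and l + (434); these are the parental (non-recombinant) types.
So the F1 carried + k on one chromosome and l + on the other — the recessive alleles are on opposite chromosomes (trans / repulsion).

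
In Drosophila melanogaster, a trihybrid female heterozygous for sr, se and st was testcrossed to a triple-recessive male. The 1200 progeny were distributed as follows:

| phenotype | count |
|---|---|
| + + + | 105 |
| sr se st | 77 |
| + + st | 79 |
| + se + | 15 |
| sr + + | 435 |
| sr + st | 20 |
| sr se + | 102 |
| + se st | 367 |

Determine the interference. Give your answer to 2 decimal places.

The two most frequent reciprocal classes, + se st and sr + +, are the parental types, so the F1 was + se st / sr + +.
The two rarest classes, + se + and sr + st, are the double crossovers. Comparing them with the parentals, only the st allele has switched, so st is the middle locus and the order is se – st – sr.
se–st: (181 + 35)/1200 = 0.1800; st–sr: (182 + 35)/1200 = 0.1808.
Expected DCO frequency = 0.1800 × 0.1808 ≈ 0.03254; observed = 35/1200 ≈ 0.02917.
Coefficient of coincidence = 0.02917/0.03254 ≈ 0.90; interference = 1 − 0.90 = 0.10.

0.10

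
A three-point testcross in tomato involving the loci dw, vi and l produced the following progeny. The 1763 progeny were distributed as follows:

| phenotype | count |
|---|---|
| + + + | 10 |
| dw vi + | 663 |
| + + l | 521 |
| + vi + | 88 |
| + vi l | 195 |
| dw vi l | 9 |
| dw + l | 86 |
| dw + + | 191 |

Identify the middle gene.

l

The two most frequent reciprocal classes, + + l and dw vi +, are the parental types, so the F1 was + + l / dw vi +.
The two rarest classes, + + + and dw vi l, are the double crossovers. Comparing them with the parentals, only the l allele has switched, so l is the middle locus and the order is vi – l – dw.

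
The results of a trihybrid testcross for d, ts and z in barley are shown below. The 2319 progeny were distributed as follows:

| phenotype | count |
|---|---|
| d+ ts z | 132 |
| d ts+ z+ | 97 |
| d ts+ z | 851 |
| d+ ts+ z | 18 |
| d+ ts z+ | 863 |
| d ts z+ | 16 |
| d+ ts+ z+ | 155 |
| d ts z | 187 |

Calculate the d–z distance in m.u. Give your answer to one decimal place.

The two most frequent reciprocal classes, d+ ts z+ and d ts+ z, are the parental types, so the F1 was d+ ts z+ / d ts+ z.
The two rarest classes, d ts z+ and d+ ts+ z, are the double crossovers. Comparing them with the parentals, only the d allele has switched, so d is the middle locus and the order is z – d – ts.
Crossovers in the z–d interval produce the single-crossover classes d+ ts z and d ts+ z+ (132 + 97 = 229) plus the double crossovers (34).
RF(z–d) = (229 + 34) / 2319 = 263/2319 = 0.1134 → 11.3 m.u.

11.3 m.u.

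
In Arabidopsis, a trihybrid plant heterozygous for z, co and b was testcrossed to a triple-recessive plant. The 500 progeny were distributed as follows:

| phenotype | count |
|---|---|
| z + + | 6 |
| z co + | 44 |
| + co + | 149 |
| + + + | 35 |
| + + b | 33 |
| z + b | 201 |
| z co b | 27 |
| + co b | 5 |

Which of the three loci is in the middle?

b

The two most frequent reciprocal classes, + co + and z + b, are the parental types, so the F1 was + co + / z + b.
The two rarest classes, + co b and z + +, are the double crossovers. Comparing them with the parentals, only the b allele has switched, so b is the middle locus and the order is co – b – z.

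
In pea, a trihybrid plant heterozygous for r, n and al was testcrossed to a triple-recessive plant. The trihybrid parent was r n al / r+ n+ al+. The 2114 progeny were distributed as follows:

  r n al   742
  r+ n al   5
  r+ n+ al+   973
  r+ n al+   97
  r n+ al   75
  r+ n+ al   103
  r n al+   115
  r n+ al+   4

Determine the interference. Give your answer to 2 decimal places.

The two rarest classes, r+ n al and r n+ al+, are the double crossovers. Comparing them with the parentals, only the r allele has switched, so r is the middle locus and the order is al – r – n.
al–r: (218 + 9)/2114 = 0.1074; r–n: (172 + 9)/2114 = 0.0856.
Expected DCO frequency = 0.1074 × 0.0856 ≈ 0.00919; observed = 9/2114 ≈ 0.00426.
Coefficient of coincidence = 0.00426/0.00919 ≈ 0.46; interference = 1 − 0.46 = 0.54.

0.54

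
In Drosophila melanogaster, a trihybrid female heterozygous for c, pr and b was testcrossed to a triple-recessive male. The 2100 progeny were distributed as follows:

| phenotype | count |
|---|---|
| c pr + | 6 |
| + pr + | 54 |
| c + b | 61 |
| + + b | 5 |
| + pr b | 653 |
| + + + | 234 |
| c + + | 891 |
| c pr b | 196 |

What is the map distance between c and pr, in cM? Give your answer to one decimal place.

The two most frequent reciprocal classes, + pr b and c + +, are the parental types, so the F1 was + pr b / c + +.
The two rarest classes, + + b and c pr +, are the double crossovers. Comparing them with the parentals, only the pr allele has switched, so pr is the middle locus and the order is b – pr – c.
Crossovers in the pr–c interval produce the single-crossover classes c pr b and + + + (196 + 234 = 430) plus the double crossovers (11).
RF(pr–c) = (430 + 11) / 2100 = 441/2100 = 0.2100 → 21.0 cM.

21.0 cM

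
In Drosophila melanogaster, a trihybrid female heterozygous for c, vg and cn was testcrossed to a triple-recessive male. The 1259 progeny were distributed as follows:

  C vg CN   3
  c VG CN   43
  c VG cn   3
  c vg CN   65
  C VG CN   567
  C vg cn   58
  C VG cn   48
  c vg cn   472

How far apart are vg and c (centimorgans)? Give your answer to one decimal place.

The two most frequent reciprocal classes, c vg cn and C VG CN, are the parental types, so the F1 was c vg cn / C VG CN.
The two rarest classes, c VG cn and C vg CN, are the double crossovers. Comparing them with the parentals, only the vg allele has switched, so vg is the middle locus and the order is c – vg – cn.
Crossovers in the c–vg interval produce the single-crossover classes C vg cn and c VG CN (58 + 43 = 101) plus the double crossovers (6).
RF(c–vg) = (101 + 6) / 1259 = 107/1259 = 0.0850 → 8.5 centimorgans.

8.5 centimorgans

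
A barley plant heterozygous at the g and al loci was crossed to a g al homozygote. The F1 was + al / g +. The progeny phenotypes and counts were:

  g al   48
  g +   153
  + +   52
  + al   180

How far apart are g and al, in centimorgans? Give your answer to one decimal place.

23.1 centimorgans

The recombinant classes are + + and g al: 52 + 48 = 100.
Recombination frequency = 100/433 = 0.2309 ≈ 23.1%, i.e. 23.1 centimorgans.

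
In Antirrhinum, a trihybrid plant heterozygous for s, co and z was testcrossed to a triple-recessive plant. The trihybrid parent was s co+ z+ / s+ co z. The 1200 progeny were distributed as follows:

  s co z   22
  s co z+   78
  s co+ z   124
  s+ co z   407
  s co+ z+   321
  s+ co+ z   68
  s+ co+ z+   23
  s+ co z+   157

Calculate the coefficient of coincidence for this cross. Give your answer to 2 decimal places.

The two rarest classes, s+ co+ z+ and s co z, are the double crossovers. Comparing them with the parentals, only the s allele has switched, so s is the middle locus and the order is co – s – z.
co–s: (146 + 45)/1200 = 0.1592; s–z: (281 + 45)/1200 = 0.2717.
Expected DCO frequency = 0.1592 × 0.2717 ≈ 0.04325; observed = 45/1200 ≈ 0.03750.
Coefficient of coincidence = 0.03750/0.04325 ≈ 0.87.

0.87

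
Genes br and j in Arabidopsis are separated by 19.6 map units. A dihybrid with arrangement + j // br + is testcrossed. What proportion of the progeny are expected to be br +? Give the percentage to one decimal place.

40.2%

A map distance of 19.6 map units corresponds to a recombination frequency of 0.196.
The F1 is + j / br +, so br + is a parental gamete class with expected frequency (1 − r)/2 = 0.804/2 = 0.4020.
That is 0.4020 = 40.2% of the progeny.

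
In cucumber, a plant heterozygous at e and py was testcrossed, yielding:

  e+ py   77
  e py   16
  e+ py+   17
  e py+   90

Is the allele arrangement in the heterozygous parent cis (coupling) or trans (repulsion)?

trans

The two most frequent classes are e+ py (77) and e py+ (90); these are the parental (non-recombinant) types.
So the F1 carried e+ py on one chromosome and e py+ on the other — the recessive alleles are on opposite chromosomes (trans / repulsion).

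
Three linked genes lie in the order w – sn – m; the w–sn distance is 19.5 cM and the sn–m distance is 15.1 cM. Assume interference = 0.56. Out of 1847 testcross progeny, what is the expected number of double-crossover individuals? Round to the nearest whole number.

24

Map distances give recombination frequencies of 0.195 and 0.151 for the two intervals.
With interference 0.56 (so coincidence = 0.44), expected double-crossover frequency = 0.195 × 0.151 × 0.44 = 0.01296.
Expected number = 0.01296 × 1847 = 23.93 ≈ 24.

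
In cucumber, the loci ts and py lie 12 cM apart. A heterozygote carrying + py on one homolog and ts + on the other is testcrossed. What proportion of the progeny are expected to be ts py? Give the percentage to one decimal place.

6.0%

A map distance of 12 cM corresponds to a recombination frequency of 0.120.
The F1 is + py / ts +, so ts py is a recombinant gamete class with expected frequency r/2 = 0.120/2 = 0.0600.
That is 0.0600 = 6.0% of the progeny.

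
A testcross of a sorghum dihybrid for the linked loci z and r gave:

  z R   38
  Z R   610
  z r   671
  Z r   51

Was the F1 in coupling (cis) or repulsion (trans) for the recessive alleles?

The two most frequent classes are Z R (610) and z r (671); these are the parental (non-recombinant) types.
So the F1 carried Z R on one chromosome and z r on the other — the recessive alleles are on the same chromosome (cis / coupling).

cis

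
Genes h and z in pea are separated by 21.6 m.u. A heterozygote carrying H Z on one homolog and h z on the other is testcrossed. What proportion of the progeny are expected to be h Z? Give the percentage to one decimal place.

10.8%

A map distance of 21.6 m.u. corresponds to a recombination frequency of 0.216.
The F1 is H Z / h z, so h Z is a recombinant gamete class with expected frequency r/2 = 0.216/2 = 0.1080.
That is 0.1080 = 10.8% of the progeny.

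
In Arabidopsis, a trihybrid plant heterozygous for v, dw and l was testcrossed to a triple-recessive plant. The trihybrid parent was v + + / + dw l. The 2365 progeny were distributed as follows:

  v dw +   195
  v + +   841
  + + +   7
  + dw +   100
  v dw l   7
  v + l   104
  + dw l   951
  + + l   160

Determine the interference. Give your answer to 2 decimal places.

The two rarest classes, + + + and v dw l, are the double crossovers. Comparing them with the parentals, only the v allele has switched, so v is the middle locus and the order is l – v – dw.
l–v: (204 + 14)/2365 = 0.0922; v–dw: (355 + 14)/2365 = 0.1560.
Expected DCO frequency = 0.0922 × 0.1560 ≈ 0.01438; observed = 14/2365 ≈ 0.00592.
Coefficient of coincidence = 0.00592/0.01438 ≈ 0.41; interference = 1 − 0.41 = 0.59.

0.59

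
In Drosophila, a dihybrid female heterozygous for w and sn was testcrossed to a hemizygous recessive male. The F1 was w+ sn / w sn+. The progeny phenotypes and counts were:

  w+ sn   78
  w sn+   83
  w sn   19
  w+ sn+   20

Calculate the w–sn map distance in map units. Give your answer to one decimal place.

The recombinant classes are w+ sn+ and w sn: 20 + 19 = 39.
Recombination frequency = 39/200 = 0.1950 ≈ 19.5%, i.e. 19.5 map units.

19.5 map units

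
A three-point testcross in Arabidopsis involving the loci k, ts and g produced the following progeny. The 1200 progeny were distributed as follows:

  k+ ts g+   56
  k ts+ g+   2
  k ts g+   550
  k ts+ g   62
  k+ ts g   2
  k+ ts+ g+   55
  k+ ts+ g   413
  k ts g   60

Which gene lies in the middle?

The two most frequent reciprocal classes, k ts g+ and k+ ts+ g, are the parental types, so the F1 was k ts g+ / k+ ts+ g.
The two rarest classes, k ts+ g+ and k+ ts g, are the double crossovers. Comparing them with the parentals, only the ts allele has switched, so ts is the middle locus and the order is g – ts – k.

ts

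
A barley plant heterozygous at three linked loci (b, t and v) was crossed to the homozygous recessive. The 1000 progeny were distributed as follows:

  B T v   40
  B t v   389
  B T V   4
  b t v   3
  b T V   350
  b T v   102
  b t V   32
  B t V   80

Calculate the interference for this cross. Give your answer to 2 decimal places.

The two most frequent reciprocal classes, B t v and b T V, are the parental types, so the F1 was B t v / b T V.
The two rarest classes, b t v and B T V, are the double crossovers. Comparing them with the parentals, only the b allele has switched, so b is the middle locus and the order is t – b – v.
t–b: (72 + 7)/1000 = 0.0790; b–v: (182 + 7)/1000 = 0.1890.
Expected DCO frequency = 0.0790 × 0.1890 ≈ 0.01493; observed = 7/1000 ≈ 0.00700.
Coefficient of coincidence = 0.00700/0.01493 ≈ 0.47; interference = 1 − 0.47 = 0.53.

0.53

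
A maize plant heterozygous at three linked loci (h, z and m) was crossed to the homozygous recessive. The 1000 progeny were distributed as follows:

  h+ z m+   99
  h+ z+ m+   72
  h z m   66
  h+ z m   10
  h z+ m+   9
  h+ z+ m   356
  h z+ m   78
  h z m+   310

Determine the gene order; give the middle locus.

The two most frequent reciprocal classes, h z m+ and h+ z+ m, are the parental types, so the F1 was h z m+ / h+ z+ m.
The two rarest classes, h z+ m+ and h+ z m, are the double crossovers. Comparing them with the parentals, only the z allele has switched, so z is the middle locus and the order is m – z – h.

z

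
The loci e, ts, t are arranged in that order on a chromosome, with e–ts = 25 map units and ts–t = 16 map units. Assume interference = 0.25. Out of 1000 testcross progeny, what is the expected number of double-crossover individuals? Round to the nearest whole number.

Map distances give recombination frequencies of 0.250 and 0.160 for the two intervals.
With interference 0.25 (so coincidence = 0.75), expected double-crossover frequency = 0.250 × 0.160 × 0.75 = 0.03000.
Expected number = 0.03000 × 1000 = 30.00 ≈ 30.

30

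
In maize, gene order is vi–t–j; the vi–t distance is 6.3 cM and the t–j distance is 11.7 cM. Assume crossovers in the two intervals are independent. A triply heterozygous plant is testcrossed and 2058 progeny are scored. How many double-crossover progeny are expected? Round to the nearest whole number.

Map distances give recombination frequencies of 0.063 and 0.117 for the two intervals.
With no interference, expected double-crossover frequency = 0.063 × 0.117 = 0.00737.
Expected number = 0.00737 × 2058 = 15.17 ≈ 15.

15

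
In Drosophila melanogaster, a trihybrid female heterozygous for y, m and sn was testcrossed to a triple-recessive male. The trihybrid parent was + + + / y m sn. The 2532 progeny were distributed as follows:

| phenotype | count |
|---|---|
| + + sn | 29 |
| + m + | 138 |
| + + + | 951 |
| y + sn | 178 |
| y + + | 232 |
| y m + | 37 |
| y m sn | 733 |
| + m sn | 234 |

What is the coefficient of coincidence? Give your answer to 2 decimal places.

The two rarest classes, + + sn and y m +, are the double crossovers. Comparing them with the parentals, only the sn allele has switched, so sn is the middle locus and the order is m – sn – y.
m–sn: (316 + 66)/2532 = 0.1509; sn–y: (466 + 66)/2532 = 0.2101.
Expected DCO frequency = 0.1509 × 0.2101 ≈ 0.03170; observed = 66/2532 ≈ 0.02607.
Coefficient of coincidence = 0.02607/0.03170 ≈ 0.82.

0.82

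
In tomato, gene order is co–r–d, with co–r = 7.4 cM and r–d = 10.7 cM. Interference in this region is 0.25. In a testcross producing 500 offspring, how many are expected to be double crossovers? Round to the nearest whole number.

Map distances give recombination frequencies of 0.074 and 0.107 for the two intervals.
With interference 0.25 (so coincidence = 0.75), expected double-crossover frequency = 0.074 × 0.107 × 0.75 = 0.00594.
Expected number = 0.00594 × 500 = 2.97 ≈ 3.

3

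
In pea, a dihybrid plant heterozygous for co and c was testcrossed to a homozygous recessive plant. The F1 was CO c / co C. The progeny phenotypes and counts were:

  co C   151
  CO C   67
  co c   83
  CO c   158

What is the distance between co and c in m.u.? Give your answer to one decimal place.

32.7 m.u.

The recombinant classes are CO C and co c: 67 + 83 = 150.
Recombination frequency = 150/459 = 0.3268 ≈ 32.7%, i.e. 32.7 m.u.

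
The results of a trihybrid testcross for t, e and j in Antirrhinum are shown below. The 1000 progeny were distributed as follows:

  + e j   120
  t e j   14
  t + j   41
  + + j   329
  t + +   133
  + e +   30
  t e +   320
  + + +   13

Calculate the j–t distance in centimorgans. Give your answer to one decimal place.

The two most frequent reciprocal classes, t e + and + + j, are the parental types, so the F1 was t e + / + + j.
The two rarest classes, t e j and + + +, are the double crossovers. Comparing them with the parentals, only the j allele has switched, so j is the middle locus and the order is e – j – t.
Crossovers in the j–t interval produce the single-crossover classes + e + and t + j (30 + 41 = 71) plus the double crossovers (27).
RF(j–t) = (71 + 27) / 1000 = 98/1000 = 0.0980 → 9.8 centimorgans.

9.8 centimorgans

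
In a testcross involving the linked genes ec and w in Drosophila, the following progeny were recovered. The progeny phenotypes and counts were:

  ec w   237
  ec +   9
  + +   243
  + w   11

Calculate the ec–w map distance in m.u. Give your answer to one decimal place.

4.0 m.u.

The two most frequent classes, + + (243) and ec w (237), are the parental types, so the F1 was + + / ec w.
The recombinant classes are + w and ec +: 11 + 9 = 20.
Recombination frequency = 20/500 = 0.0400 ≈ 4.0%, i.e. 4.0 m.u.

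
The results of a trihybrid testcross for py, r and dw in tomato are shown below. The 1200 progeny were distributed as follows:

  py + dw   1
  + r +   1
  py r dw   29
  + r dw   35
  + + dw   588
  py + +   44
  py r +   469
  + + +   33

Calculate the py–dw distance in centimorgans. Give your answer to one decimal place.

The two most frequent reciprocal classes, + + dw and py r +, are the parental types, so the F1 was + + dw / py r +.
The two rarest classes, py + dw and + r +, are the double crossovers. Comparing them with the parentals, only the py allele has switched, so py is the middle locus and the order is r – py – dw.
Crossovers in the py–dw interval produce the single-crossover classes + + + and py r dw (33 + 29 = 62) plus the double crossovers (2).
RF(py–dw) = (62 + 2) / 1200 = 64/1200 = 0.0533 → 5.3 centimorgans.

5.3 centimorgans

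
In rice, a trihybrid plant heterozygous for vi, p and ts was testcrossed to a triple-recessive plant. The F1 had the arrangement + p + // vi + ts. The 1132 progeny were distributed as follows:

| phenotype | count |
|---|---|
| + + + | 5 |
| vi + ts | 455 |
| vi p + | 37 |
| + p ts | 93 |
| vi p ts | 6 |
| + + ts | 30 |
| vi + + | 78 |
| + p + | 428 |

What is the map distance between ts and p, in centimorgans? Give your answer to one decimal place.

16.1 centimorgans

The two rarest classes, + + + and vi p ts, are the double crossovers. Comparing them with the parentals, only the p allele has switched, so p is the middle locus and the order is ts – p – vi.
Crossovers in the ts–p interval produce the single-crossover classes + p ts and vi + + (93 + 78 = 171) plus the double crossovers (11).
RF(ts–p) = (171 + 11) / 1132 = 182/1132 = 0.1608 → 16.1 centimorgans.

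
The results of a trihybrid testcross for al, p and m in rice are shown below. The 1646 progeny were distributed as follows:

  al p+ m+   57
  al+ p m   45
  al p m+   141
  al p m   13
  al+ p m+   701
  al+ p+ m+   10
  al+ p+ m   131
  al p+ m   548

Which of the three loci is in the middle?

p

The two most frequent reciprocal classes, al p+ m and al+ p m+, are the parental types, so the F1 was al p+ m / al+ p m+.
The two rarest classes, al p m and al+ p+ m+, are the double crossovers. Comparing them with the parentals, only the p allele has switched, so p is the middle locus and the order is al – p – m.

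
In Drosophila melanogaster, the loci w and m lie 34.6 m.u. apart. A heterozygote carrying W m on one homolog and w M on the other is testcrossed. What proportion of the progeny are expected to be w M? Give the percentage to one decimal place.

32.7%

A map distance of 34.6 m.u. corresponds to a recombination frequency of 0.346.
The F1 is W m / w M, so w M is a parental gamete class with expected frequency (1 − r)/2 = 0.654/2 = 0.3270.
That is 0.3270 = 32.7% of the progeny.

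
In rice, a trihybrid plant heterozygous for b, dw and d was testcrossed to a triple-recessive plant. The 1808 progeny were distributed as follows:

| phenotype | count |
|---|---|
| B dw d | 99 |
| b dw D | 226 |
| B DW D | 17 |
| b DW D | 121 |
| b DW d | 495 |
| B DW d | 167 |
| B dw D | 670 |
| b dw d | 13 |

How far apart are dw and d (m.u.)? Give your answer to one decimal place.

The two most frequent reciprocal classes, B dw D and b DW d, are the parental types, so the F1 was B dw D / b DW d.
The two rarest classes, B DW D and b dw d, are the double crossovers. Comparing them with the parentals, only the dw allele has switched, so dw is the middle locus and the order is b – dw – d.
Crossovers in the dw–d interval produce the single-crossover classes B dw d and b DW D (99 + 121 = 220) plus the double crossovers (30).
RF(dw–d) = (220 + 30) / 1808 = 250/1808 = 0.1383 → 13.8 m.u.

13.8 m.u.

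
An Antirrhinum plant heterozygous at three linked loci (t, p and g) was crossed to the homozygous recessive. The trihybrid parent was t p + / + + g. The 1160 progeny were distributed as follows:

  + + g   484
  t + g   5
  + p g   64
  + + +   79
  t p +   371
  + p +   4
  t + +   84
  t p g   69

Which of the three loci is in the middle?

The two rarest classes, + p + and t + g, are the double crossovers. Comparing them with the parentals, only the t allele has switched, so t is the middle locus and the order is p – t – g.

t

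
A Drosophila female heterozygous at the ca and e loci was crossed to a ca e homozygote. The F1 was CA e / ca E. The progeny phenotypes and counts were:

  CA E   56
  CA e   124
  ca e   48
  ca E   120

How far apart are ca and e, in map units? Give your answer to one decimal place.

29.9 map units

The recombinant classes are CA E and ca e: 56 + 48 = 104.
Recombination frequency = 104/348 = 0.2989 ≈ 29.9%, i.e. 29.9 map units.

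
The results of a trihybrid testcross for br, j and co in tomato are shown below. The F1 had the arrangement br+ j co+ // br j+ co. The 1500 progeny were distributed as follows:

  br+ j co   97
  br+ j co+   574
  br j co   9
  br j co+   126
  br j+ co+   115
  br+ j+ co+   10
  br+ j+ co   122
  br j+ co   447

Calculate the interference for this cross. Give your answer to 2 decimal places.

0.54

The two rarest classes, br+ j+ co+ and br j co, are the double crossovers. Comparing them with the parentals, only the j allele has switched, so j is the middle locus and the order is br – j – co.
br–j: (248 + 19)/1500 = 0.1780; j–co: (212 + 19)/1500 = 0.1540.
Expected DCO frequency = 0.1780 × 0.1540 ≈ 0.02741; observed = 19/1500 ≈ 0.01267.
Coefficient of coincidence = 0.01267/0.02741 ≈ 0.46; interference = 1 − 0.46 = 0.54.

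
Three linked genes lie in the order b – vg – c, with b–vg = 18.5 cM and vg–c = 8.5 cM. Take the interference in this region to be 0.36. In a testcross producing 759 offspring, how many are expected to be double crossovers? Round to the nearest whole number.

Map distances give recombination frequencies of 0.185 and 0.085 for the two intervals.
With interference 0.36 (so coincidence = 0.64), expected double-crossover frequency = 0.185 × 0.085 × 0.64 = 0.01006.
Expected number = 0.01006 × 759 = 7.64 ≈ 8.

8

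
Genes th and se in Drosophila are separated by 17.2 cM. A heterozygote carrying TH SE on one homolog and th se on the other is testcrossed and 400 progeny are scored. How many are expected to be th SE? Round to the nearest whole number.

34

A map distance of 17.2 cM corresponds to a recombination frequency of 0.172.
The F1 is TH SE / th se, so th SE is a recombinant gamete class with expected frequency r/2 = 0.172/2 = 0.0860.
Expected number = 0.0860 × 400 = 34.40 ≈ 34.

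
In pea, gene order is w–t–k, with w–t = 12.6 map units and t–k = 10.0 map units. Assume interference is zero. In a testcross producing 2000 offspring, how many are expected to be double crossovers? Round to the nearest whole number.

25

Map distances give recombination frequencies of 0.126 and 0.100 for the two intervals.
With no interference, expected double-crossover frequency = 0.126 × 0.100 = 0.01260.
Expected number = 0.01260 × 2000 = 25.20 ≈ 25.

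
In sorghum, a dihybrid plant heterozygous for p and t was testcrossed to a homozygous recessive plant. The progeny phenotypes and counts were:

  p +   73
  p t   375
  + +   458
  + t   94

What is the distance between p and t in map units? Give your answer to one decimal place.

The two most frequent classes, + + (458) and p t (375), are the parental types, so the F1 was + + / p t.
The recombinant classes are + t and p +: 94 + 73 = 167.
Recombination frequency = 167/1000 = 0.1670 ≈ 16.7%, i.e. 16.7 map units.

16.7 map units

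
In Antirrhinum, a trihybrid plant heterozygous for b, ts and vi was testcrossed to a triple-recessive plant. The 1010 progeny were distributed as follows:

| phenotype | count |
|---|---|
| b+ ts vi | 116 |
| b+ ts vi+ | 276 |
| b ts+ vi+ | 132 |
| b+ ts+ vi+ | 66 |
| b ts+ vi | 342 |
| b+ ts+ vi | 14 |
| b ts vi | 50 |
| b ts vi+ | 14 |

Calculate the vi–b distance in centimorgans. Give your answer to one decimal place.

The two most frequent reciprocal classes, b ts+ vi and b+ ts vi+, are the parental types, so the F1 was b ts+ vi / b+ ts vi+.
The two rarest classes, b+ ts+ vi and b ts vi+, are the double crossovers. Comparing them with the parentals, only the b allele has switched, so b is the middle locus and the order is ts – b – vi.
Crossovers in the b–vi interval produce the single-crossover classes b ts+ vi+ and b+ ts vi (132 + 116 = 248) plus the double crossovers (28).
RF(b–vi) = (248 + 28) / 1010 = 276/1010 = 0.2733 → 27.3 centimorgans.

27.3 centimorgans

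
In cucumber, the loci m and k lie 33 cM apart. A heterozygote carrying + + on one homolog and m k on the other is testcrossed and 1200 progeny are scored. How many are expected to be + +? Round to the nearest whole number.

A map distance of 33 cM corresponds to a recombination frequency of 0.330.
The F1 is + + / m k, so + + is a parental gamete class with expected frequency (1 − r)/2 = 0.670/2 = 0.3350.
Expected number = 0.3350 × 1200 = 402.00 ≈ 402.

402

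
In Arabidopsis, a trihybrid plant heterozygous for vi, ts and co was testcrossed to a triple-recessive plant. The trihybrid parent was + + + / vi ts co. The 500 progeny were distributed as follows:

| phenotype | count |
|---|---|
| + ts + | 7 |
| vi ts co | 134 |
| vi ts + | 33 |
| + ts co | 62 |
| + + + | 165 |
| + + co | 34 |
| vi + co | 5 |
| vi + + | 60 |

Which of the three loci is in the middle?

The two rarest classes, + ts + and vi + co, are the double crossovers. Comparing them with the parentals, only the ts allele has switched, so ts is the middle locus and the order is vi – ts – co.

ts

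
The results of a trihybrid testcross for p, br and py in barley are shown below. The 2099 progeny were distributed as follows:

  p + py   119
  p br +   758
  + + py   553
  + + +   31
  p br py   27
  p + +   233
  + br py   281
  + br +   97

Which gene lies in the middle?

The two most frequent reciprocal classes, p br + and + + py, are the parental types, so the F1 was p br + / + + py.
The two rarest classes, p br py and + + +, are the double crossovers. Comparing them with the parentals, only the py allele has switched, so py is the middle locus and the order is p – py – br.

py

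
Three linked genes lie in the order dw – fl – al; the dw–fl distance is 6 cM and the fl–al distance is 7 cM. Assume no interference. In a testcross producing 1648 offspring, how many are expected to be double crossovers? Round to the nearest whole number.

Map distances give recombination frequencies of 0.060 and 0.070 for the two intervals.
With no interference, expected double-crossover frequency = 0.060 × 0.070 = 0.00420.
Expected number = 0.00420 × 1648 = 6.92 ≈ 7.

7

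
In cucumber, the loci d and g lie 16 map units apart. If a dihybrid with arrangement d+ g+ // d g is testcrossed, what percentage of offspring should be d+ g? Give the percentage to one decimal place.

8.0%

A map distance of 16 map units corresponds to a recombination frequency of 0.160.
The F1 is d+ g+ / d g, so d+ g is a recombinant gamete class with expected frequency r/2 = 0.160/2 = 0.0800.
That is 0.0800 = 8.0% of the progeny.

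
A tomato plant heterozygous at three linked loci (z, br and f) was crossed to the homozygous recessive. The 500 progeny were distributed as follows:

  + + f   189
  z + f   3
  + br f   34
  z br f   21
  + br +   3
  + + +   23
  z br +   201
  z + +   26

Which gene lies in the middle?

z

The two most frequent reciprocal classes, z br + and + + f, are the parental types, so the F1 was z br + / + + f.
The two rarest classes, + br + and z + f, are the double crossovers. Comparing them with the parentals, only the z allele has switched, so z is the middle locus and the order is br – z – f.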